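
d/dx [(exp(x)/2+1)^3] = 3*exp(3*x)/8 + 3*exp(2*x)/2 + 3*exp(x)/2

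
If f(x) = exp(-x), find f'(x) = -exp(-x)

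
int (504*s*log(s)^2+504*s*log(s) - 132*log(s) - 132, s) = 12*s*(21*s*log(s) - 11)*log(s) + C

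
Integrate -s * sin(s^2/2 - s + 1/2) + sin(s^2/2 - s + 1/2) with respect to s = cos((s - 1)^2/2) + C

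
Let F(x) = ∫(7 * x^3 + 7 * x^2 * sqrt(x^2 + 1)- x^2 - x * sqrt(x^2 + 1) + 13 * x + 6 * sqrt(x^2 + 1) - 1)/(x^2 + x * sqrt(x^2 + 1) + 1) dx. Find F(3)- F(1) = -6*log(1 + sqrt(2)) + 6*log(3 + sqrt(10)) + 26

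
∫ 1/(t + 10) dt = log(3*t/2 + 15) + C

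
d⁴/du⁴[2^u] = 2^u*log(2)^4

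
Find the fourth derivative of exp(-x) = exp(-x)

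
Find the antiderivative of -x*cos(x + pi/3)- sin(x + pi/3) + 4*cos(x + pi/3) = (4 - x)*sin(x + pi/3) + C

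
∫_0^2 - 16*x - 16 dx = -64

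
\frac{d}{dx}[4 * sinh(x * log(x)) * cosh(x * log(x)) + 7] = 4*(log(x) + 1)*cosh(2*x*log(x))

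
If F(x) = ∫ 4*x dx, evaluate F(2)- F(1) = 6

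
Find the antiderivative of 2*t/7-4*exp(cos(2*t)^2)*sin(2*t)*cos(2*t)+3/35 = t^2/7 + 3*t/35 + exp(cos(2*t)^2) + C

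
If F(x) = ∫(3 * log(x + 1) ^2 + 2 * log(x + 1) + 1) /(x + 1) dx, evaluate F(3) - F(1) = log(2) + 3*log(2)^2 + 7*log(2)^3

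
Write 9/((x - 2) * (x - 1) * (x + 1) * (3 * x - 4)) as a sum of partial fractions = -243/(14*(3*x - 4)) - 3/(14*(x + 1)) + 9/(2*(x - 1)) + 3/(2*(x - 2))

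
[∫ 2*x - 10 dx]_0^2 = -16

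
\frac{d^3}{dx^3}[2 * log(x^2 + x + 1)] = (8*x^3 + 12*x^2 - 12*x - 8)/(x^6 + 3*x^5 + 6*x^4 + 7*x^3 + 6*x^2 + 3*x + 1)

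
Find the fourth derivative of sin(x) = sin(x)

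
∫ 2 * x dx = x^2 + C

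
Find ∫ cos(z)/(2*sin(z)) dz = log(2*sin(z))/2 + C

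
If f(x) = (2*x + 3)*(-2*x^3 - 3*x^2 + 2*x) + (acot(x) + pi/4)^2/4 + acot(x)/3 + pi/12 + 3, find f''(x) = (-576*x^6 - 864*x^5 - 1272*x^4 - 1728*x^3 - 816*x^2 + 12*x*acot(x) - 856*x + 3*pi*x - 114)/(12*x^4 + 24*x^2 + 12)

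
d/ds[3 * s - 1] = 3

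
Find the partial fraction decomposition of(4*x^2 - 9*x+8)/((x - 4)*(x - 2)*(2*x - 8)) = 3/(4*(x - 2)) + 5/(4*(x - 4)) + 9/(x - 4)^2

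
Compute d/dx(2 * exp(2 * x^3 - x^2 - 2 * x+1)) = 12*x^2*exp(2*x^3 - x^2 - 2*x + 1) - 4*x*exp(2*x^3 - x^2 - 2*x + 1) - 4*exp(2*x^3 - x^2 - 2*x + 1)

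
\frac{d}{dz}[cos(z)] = -sin(z)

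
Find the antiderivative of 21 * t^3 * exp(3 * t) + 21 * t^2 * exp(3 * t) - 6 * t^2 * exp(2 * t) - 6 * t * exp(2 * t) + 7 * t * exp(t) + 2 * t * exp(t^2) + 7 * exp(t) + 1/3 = 7*t^3*exp(3*t) - 3*t^2*exp(2*t) + 7*t*exp(t) + t/3 + exp(t^2) + C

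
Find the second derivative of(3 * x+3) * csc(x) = 3*(-x + 2*x/sin(x)^2 - 1 - 2*cos(x)/sin(x) + 2/sin(x)^2)/sin(x)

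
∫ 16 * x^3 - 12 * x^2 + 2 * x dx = 4*x^4 - 4*x^3 + x^2 + C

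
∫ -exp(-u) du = exp(-u) + C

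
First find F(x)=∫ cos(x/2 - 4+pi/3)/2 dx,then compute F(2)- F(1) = cos(pi/6 + 3) - cos(pi/6 + 7/2)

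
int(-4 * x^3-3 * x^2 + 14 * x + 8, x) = -x^4 - x^3 + 7*x^2 + 8*x + C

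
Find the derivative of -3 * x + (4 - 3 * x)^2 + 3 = 18*x - 27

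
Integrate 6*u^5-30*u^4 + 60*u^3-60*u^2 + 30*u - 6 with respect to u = u^6 - 6*u^5 + 15*u^4 - 20*u^3 + 15*u^2 - 6*u + C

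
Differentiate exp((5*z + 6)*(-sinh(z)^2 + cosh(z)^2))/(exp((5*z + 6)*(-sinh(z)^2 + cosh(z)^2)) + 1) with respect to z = 5*exp(-6)*exp(-5*z)/(1 + 2*exp(-6)*exp(-5*z) + exp(-12)*exp(-10*z))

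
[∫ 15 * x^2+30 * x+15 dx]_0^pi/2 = -5 + 5*(1 + pi/2)^3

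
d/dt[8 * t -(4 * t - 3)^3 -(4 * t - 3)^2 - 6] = -192*t^2 + 256*t - 76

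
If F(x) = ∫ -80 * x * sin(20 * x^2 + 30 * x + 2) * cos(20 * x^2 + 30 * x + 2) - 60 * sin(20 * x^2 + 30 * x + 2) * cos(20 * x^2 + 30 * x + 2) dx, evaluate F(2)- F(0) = cos(284)/2 - cos(4)/2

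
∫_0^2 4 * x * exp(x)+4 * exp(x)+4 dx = 8 + 8*exp(2)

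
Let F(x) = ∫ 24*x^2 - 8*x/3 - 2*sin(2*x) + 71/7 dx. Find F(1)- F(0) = cos(2) + 332/21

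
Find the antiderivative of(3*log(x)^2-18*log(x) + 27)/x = (log(x) - 3)^3 + C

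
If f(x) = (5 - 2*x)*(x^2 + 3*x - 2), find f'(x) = -6*x^2 - 2*x + 19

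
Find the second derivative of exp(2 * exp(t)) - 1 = 2*exp(t + 2*exp(t)) + 4*exp(2*t + 2*exp(t))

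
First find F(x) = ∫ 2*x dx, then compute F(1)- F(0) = 1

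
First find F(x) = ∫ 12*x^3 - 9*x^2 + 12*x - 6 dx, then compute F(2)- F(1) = 36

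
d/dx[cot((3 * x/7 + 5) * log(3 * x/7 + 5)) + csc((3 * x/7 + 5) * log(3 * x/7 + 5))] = -3*(log(3*x/7 + 5)*cos((3*x/7 + 5)*log(3*x/7 + 5)) + log(3*x/7 + 5) + cos((3*x/7 + 5)*log(3*x/7 + 5)) + 1)/(7*sin((3*x/7 + 5)*log(3*x/7 + 5))^2)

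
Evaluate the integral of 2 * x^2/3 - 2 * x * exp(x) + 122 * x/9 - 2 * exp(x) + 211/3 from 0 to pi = -225 - 2*pi*exp(pi) + 7*pi/3 + 7*(pi/3 + 3)^2 + 6*(pi/3 + 3)^3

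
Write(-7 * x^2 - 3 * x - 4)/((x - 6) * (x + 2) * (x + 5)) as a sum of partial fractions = -164/(33*(x + 5)) + 13/(12*(x + 2)) - 137/(44*(x - 6))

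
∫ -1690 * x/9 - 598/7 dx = -845*x^2/9 - 598*x/7 + C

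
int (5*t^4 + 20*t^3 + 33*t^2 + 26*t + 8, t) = t^5 + 5*t^4 + 11*t^3 + 13*t^2 + 8*t + C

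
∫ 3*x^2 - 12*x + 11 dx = x^3 - 6*x^2 + 11*x + C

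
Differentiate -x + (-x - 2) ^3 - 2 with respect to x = -3*x^2 - 12*x - 13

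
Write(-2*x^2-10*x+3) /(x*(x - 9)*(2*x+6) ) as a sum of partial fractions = 5/(24*(x + 3)) - 83/(72*(x - 9)) - 1/(18*x)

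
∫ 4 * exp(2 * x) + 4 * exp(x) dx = 2*(exp(x) + 2)*exp(x) + C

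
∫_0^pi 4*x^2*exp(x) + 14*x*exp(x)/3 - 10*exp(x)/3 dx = 2*pi*(-5 + 6*pi)*exp(pi)/3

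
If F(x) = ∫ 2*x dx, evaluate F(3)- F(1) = 8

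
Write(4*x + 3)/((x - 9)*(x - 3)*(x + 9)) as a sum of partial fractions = -11/(72*(x + 9)) - 5/(24*(x - 3)) + 13/(36*(x - 9))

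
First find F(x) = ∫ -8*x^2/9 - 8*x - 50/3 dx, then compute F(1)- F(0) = -566/27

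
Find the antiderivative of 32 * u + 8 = 16*u^2 + 8*u + C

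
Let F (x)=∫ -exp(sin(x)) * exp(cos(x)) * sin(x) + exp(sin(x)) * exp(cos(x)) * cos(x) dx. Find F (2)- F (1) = -exp(cos(1) + sin(1)) + exp(cos(2) + sin(2))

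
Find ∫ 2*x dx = x^2 + C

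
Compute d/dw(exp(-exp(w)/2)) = -exp(w - exp(w)/2)/2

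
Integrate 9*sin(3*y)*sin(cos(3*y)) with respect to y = 3*cos(cos(3*y)) + C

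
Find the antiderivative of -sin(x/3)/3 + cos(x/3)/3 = sqrt(2)*sin(x/3 + pi/4) + C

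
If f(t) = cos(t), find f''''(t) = cos(t)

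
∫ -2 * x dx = -x^2 + C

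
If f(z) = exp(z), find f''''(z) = exp(z)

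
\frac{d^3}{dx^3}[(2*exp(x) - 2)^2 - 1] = 32*exp(2*x) - 8*exp(x)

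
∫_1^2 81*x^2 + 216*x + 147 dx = 660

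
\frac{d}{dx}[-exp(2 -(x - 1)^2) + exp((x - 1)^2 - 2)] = (2*x*exp(2*x^2 - 4*x - 2) + 2*x - 2*exp(2*x^2 - 4*x - 2) - 2)*exp(-x^2 + 2*x + 1)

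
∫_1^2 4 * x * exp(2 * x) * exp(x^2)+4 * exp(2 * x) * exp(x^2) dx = -2*exp(3) + 2*exp(8)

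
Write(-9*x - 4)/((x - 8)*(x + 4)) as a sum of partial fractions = -8/(3*(x + 4)) - 19/(3*(x - 8))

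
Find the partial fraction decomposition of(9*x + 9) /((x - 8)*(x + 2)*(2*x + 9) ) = -126/(125*(2*x + 9)) + 9/(50*(x + 2)) + 81/(250*(x - 8))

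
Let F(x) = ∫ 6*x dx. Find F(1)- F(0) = 3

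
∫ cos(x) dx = sin(x) + C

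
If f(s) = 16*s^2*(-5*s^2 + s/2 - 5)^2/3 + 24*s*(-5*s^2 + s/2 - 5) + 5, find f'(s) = 800*s^5 - 400*s^4/3 + 1072*s^3 - 440*s^2 + 872*s/3 - 120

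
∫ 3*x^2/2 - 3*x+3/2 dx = x^3/2 - 3*x^2/2 + 3*x/2 + C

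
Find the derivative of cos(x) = -sin(x)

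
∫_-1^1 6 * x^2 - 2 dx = 0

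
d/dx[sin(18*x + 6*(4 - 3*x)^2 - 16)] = 18*(6*x - 7)*cos(2*(27*x^2 - 63*x + 40))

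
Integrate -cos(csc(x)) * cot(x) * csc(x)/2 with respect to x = sin(csc(x))/2 + C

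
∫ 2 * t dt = t^2 + C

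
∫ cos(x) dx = sin(x) + C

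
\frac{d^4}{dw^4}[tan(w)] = 24*tan(w)^5 + 40*tan(w)^3 + 16*tan(w)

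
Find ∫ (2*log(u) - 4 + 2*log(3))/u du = (log(3*u) - 2)^2 + C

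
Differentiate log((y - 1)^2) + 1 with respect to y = 2/(y - 1)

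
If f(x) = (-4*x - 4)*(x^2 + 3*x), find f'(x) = -12*x^2 - 32*x - 12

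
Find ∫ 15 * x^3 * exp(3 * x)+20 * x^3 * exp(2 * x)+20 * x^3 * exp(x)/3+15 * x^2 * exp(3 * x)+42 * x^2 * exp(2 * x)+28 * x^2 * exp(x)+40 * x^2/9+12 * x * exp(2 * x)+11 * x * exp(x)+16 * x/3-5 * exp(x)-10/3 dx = x*(5*x^2*(3*exp(x) + 2)^3 + 18*x*(3*exp(x) + 2)^2 - 135*exp(x) - 90)/27 + C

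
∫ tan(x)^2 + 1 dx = tan(x) + C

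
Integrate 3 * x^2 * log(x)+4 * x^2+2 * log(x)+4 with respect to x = x*(x^2 + 2)*(log(x) + 1) + C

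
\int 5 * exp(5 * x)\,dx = exp(5*x) + C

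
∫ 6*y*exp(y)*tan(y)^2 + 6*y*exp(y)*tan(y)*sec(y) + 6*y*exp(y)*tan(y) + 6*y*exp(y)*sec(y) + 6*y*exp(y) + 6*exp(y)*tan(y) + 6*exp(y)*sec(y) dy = 6*y*(tan(y) + sec(y))*exp(y) + C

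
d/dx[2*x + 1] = 2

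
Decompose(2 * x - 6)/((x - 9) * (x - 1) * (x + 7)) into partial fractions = -5/(32*(x + 7)) + 1/(16*(x - 1)) + 3/(32*(x - 9))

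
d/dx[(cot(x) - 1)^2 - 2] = 2*(1 - cos(x)/sin(x))/sin(x)^2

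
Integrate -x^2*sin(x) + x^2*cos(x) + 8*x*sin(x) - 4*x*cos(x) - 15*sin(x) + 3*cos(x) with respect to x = sqrt(2)*(x - 3)^2*sin(x + pi/4) + C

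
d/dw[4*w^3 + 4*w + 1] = 12*w^2 + 4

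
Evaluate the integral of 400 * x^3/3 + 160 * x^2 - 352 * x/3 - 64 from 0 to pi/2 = -10*pi^2 - 16*pi - 12 + (-6 + 4*pi + 5*pi^2/2)^2/3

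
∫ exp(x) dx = exp(x) + C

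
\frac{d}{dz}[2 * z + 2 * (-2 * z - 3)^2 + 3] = 16*z + 26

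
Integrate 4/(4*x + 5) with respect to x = log(4*x + 5) + C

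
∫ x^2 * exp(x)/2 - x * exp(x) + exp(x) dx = ((x - 2)^2 + 2)*exp(x)/2 + C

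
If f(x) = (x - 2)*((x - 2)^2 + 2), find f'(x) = 3*x^2 - 12*x + 14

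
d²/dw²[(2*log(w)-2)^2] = (16 - 8*log(w))/w^2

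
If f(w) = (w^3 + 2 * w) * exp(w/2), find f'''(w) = w^3*exp(w/2)/8 + 9*w^2*exp(w/2)/4 + 37*w*exp(w/2)/4 + 15*exp(w/2)/2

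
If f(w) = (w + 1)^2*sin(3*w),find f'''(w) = -27*w^2*cos(3*w) - 54*sqrt(2)*w*sin(3*w + pi/4) - 54*sin(3*w) - 9*cos(3*w)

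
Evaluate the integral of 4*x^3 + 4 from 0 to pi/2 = -3 + (1 + pi/2)^2*((-1 + pi/2)^2 + 2)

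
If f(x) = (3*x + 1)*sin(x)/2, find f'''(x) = -3*x*cos(x)/2 - 9*sin(x)/2 - cos(x)/2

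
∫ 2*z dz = z^2 + C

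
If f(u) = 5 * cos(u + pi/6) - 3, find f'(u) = -5*sin(u + pi/6)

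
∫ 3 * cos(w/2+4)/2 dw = 3*sin(w/2 + 4) + C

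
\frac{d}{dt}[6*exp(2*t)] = 12*exp(2*t)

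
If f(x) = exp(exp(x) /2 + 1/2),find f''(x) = exp(x + exp(x)/2 + 1/2)/2 + exp(2*x + exp(x)/2 + 1/2)/4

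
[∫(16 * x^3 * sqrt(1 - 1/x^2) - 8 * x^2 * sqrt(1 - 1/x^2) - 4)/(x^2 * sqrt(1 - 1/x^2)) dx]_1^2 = 16 - 4*pi/3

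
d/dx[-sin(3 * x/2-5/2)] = -3*cos((3*x - 5)/2)/2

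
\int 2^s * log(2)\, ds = 2^s + C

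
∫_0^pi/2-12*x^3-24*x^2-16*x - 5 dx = (3*pi/2 + 5)*(-pi^3/8 - pi^2/4 - pi/2)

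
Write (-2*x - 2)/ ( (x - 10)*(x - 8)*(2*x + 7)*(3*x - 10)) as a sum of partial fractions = -117/(5740*(3*x - 10)) - 40/(25461*(2*x + 7)) + 9/(322*(x - 8)) - 11/(540*(x - 10))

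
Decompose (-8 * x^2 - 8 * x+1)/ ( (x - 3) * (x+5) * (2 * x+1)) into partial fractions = -4/(21*(2*x + 1)) - 53/(24*(x + 5)) - 95/(56*(x - 3))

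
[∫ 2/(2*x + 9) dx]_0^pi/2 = -log(3) + log(pi/3 + 3)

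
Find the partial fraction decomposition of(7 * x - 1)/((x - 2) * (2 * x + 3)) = 23/(7*(2*x + 3)) + 13/(7*(x - 2))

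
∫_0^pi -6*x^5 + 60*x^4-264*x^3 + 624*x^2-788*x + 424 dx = -((-2 + pi)^2 + 2)^3 + 2*(-2 + pi)^2 + 208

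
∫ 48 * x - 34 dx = 24*x^2 - 34*x + C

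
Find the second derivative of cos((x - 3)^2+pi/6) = -4*x^2*cos(x^2 - 6*x + pi/6 + 9) + 24*x*cos(x^2 - 6*x + pi/6 + 9) - 2*sin(x^2 - 6*x + pi/6 + 9) - 36*cos(x^2 - 6*x + pi/6 + 9)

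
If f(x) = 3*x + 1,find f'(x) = 3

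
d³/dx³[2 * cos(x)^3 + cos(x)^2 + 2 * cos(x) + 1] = 2*(-27*sin(x)^2 + 4*cos(x) + 22)*sin(x)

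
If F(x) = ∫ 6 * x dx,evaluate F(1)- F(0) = 3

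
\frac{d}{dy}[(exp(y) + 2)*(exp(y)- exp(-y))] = (2*exp(3*y) + 2*exp(2*y) + 2)*exp(-y)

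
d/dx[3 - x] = -1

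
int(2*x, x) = x^2 + C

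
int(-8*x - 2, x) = -4*x^2 - 2*x + C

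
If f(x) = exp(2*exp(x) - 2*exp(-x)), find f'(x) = (2*exp(2*exp(x) - 2*exp(-x)) + 2*exp(2*x + 2*exp(x) - 2*exp(-x)))*exp(-x)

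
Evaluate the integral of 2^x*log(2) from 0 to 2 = 3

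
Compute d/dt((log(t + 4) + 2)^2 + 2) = (2*log(t + 4) + 4)/(t + 4)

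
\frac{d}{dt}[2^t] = 2^t*log(2)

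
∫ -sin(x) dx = cos(x) + C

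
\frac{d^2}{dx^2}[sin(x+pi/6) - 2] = -sin(x + pi/6)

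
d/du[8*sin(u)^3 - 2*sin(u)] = 4*cos(u) - 6*cos(3*u)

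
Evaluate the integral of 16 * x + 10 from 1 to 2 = 34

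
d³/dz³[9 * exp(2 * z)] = 72*exp(2*z)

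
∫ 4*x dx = 2*x^2 + C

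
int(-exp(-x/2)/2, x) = exp(-x/2) + C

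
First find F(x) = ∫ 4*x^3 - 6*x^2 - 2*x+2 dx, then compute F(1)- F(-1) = 0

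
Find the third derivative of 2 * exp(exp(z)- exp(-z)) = (2*exp(exp(z) - exp(-z)) - 6*exp(z + exp(z) - exp(-z)) + 8*exp(2*z + exp(z) - exp(-z)) + 8*exp(4*z + exp(z) - exp(-z)) + 6*exp(5*z + exp(z) - exp(-z)) + 2*exp(6*z + exp(z) - exp(-z)))*exp(-3*z)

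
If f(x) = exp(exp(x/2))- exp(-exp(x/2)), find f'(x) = (exp(x/2) + exp(x/2 + 2*exp(x/2)))*exp(-exp(x/2))/2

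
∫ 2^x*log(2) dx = 2^x + C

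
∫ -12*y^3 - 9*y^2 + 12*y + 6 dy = -3*y^4 - 3*y^3 + 6*y^2 + 6*y + C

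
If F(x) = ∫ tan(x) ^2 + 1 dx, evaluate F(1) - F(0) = tan(1)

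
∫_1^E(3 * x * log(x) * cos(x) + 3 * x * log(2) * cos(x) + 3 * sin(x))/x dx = -3*log(2)*sin(1) + 3*log(2*E)*sin(E)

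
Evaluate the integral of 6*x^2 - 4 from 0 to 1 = -2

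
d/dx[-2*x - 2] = -2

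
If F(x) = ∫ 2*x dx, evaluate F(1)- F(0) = 1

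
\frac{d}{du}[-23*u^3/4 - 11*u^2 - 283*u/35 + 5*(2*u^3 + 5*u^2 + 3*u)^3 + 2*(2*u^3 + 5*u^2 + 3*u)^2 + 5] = 360*u^8 + 2400*u^7 + 6510*u^6 + 9198*u^5 + 7175*u^4 + 2996*u^3 + 2271*u^2/4 + 14*u - 283/35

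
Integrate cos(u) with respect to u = sin(u) + C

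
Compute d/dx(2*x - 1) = 2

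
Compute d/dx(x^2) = 2*x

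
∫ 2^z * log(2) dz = 2^z + C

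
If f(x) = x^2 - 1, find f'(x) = 2*x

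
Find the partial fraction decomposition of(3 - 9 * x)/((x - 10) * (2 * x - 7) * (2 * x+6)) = 57/(169*(2*x - 7)) + 15/(169*(x + 3)) - 87/(338*(x - 10))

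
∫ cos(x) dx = sin(x) + C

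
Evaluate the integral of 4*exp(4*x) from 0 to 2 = -1 + exp(8)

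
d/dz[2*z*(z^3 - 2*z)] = 8*z^3 - 8*z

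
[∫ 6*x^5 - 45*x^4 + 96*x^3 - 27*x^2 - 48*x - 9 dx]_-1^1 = -54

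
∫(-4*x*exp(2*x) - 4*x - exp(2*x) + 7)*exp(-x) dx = -2*(4*x - 3)*sinh(x) + C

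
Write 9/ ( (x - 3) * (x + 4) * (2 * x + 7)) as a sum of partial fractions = -36/(13*(2*x + 7)) + 9/(7*(x + 4)) + 9/(91*(x - 3))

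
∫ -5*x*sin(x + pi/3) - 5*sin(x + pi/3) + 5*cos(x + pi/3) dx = (5*x + 5)*cos(x + pi/3) + C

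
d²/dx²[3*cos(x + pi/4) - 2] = -3*cos(x + pi/4)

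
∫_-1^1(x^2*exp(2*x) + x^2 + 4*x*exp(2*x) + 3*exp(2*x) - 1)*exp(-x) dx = -4*exp(-1) + 4*E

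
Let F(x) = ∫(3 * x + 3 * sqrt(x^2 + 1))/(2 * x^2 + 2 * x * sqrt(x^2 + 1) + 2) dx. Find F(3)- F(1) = -3*log(1 + sqrt(2))/2 + 3*log(3 + sqrt(10))/2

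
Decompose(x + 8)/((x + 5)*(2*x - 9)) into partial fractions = 25/(19*(2*x - 9)) - 3/(19*(x + 5))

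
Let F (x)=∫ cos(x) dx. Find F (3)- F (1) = -sin(1) + sin(3)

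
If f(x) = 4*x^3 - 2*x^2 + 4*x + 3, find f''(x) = 24*x - 4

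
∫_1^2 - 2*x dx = -3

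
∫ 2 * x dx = x^2 + C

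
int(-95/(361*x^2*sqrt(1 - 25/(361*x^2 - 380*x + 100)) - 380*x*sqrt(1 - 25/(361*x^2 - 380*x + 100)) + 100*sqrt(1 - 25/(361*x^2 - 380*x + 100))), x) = asec(2 - 19*x/5) + C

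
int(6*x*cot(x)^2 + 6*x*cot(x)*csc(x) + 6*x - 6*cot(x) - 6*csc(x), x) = -6*x*(cot(x) + csc(x)) + C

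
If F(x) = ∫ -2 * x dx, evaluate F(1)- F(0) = -1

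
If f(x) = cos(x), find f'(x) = -sin(x)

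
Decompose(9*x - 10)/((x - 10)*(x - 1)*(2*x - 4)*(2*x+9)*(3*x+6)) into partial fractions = -404/(62205*(2*x + 9)) + 7/(1080*(x + 2)) - 1/(1782*(x - 1)) - 1/(312*(x - 2)) + 5/(9396*(x - 10))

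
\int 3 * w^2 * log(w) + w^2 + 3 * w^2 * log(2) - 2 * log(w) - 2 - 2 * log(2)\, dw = w*(w^2 - 2)*log(2*w) + C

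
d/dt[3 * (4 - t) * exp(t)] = -3*t*exp(t) + 9*exp(t)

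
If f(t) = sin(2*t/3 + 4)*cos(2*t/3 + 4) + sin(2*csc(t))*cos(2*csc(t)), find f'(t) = -2*sin(2*t/3 + 4)^2/3 + 2*sin(2*csc(t))^2*cot(t)*csc(t) + 2*cos(2*t/3 + 4)^2/3 - 2*cos(2*csc(t))^2*cot(t)*csc(t)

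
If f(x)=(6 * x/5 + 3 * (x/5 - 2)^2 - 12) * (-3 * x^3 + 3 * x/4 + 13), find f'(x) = -9*x^4/5 + 72*x^3/5 + 27*x^2/100 + 33*x/25 - 78/5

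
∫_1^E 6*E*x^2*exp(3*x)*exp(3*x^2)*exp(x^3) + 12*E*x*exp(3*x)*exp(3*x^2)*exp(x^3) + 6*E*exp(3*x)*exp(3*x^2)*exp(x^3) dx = -2*exp(8) + 2*exp((1 + E)^3)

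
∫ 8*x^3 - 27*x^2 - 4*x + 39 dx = 2*x^4 - 9*x^3 - 2*x^2 + 39*x + C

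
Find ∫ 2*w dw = w^2 + C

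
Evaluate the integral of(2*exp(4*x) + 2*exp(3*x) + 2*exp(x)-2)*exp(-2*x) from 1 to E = -(-exp(-1) + 1 + E)^2 + (-exp(-E) + 1 + exp(E))^2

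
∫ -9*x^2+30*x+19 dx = -3*x^3 + 15*x^2 + 19*x + C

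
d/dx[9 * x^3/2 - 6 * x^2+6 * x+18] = 27*x^2/2 - 12*x + 6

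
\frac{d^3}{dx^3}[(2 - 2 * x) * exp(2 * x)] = -16*x*exp(2*x) - 8*exp(2*x)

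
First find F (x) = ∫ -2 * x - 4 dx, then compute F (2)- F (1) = -7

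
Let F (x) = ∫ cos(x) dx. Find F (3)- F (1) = -sin(1) + sin(3)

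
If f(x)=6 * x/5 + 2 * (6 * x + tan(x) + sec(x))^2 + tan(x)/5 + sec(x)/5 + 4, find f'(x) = 24*x*tan(x)^2 + 24*x*tan(x)*sec(x) + 168*x + 4*tan(x)^3 + 8*tan(x)^2*sec(x) + tan(x)^2/5 + 4*tan(x)*sec(x)^2 + tan(x)*sec(x)/5 + 28*tan(x) + 28*sec(x) + 7/5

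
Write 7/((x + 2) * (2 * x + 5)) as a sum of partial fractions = -14/(2*x + 5) + 7/(x + 2)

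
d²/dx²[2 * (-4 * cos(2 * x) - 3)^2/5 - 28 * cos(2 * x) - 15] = -2048*sin(x)^4/5 + 1312*sin(x)^2/5 + 112/5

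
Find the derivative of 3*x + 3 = 3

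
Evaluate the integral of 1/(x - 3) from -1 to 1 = -log(2)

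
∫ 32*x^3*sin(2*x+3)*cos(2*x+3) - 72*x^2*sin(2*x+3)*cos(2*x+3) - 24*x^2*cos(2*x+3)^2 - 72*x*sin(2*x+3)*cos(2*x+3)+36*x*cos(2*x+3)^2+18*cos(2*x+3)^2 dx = -2*x*(x - 3)*(4*x + 3)*cos(2*x + 3)^2 + C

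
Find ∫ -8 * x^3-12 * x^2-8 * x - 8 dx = -2*x^4 - 4*x^3 - 4*x^2 - 8*x + C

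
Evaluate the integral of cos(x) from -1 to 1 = 2*sin(1)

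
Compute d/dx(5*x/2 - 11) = 5/2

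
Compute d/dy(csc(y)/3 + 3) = -cot(y)*csc(y)/3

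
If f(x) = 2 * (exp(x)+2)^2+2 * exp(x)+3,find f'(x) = 4*exp(2*x) + 10*exp(x)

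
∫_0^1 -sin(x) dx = -1 + cos(1)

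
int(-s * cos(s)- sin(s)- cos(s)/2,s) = (-s - 1/2)*sin(s) + C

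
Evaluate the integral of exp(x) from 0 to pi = -1 + exp(pi)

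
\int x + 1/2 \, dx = x^2/2 + x/2 + C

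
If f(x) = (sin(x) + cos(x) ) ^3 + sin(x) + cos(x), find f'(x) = sqrt(2)*(3*sin(3*x + pi/4) + 5*cos(x + pi/4))/2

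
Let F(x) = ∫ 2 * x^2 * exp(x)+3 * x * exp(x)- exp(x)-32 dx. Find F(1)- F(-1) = -64 - 3*exp(-1) + E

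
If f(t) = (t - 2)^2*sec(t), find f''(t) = (-t^2 + 2*t^2/cos(t)^2 + 4*t*sin(t)/cos(t) + 4*t - 8*t/cos(t)^2 - 8*sin(t)/cos(t) - 2 + 8/cos(t)^2)/cos(t)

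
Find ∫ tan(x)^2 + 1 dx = tan(x) + C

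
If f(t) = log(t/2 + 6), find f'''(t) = 2/(t^3 + 36*t^2 + 432*t + 1728)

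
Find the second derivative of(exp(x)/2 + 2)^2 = exp(2*x) + 2*exp(x)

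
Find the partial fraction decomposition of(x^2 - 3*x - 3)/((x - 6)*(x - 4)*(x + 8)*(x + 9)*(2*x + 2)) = 7/(208*(x + 9)) - 85/(2352*(x + 8)) + 1/(3920*(x + 1)) - 1/(3120*(x - 4)) + 1/(392*(x - 6))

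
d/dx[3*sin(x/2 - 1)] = 3*cos(x/2 - 1)/2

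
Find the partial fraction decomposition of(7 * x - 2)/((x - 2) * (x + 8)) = 29/(5*(x + 8)) + 6/(5*(x - 2))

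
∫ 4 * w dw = 2*w^2 + C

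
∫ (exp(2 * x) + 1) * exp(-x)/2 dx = sinh(x) + C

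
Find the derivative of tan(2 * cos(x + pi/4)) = -2*sin(x + pi/4)/cos(2*cos(x + pi/4))^2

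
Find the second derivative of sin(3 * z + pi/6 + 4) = -9*sin(3*z + pi/6 + 4)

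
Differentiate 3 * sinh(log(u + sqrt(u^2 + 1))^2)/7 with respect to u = 6*(u + sqrt(u^2 + 1))*log(u + sqrt(u^2 + 1))*cosh(log(u + sqrt(u^2 + 1))^2)/(7*u^2 + 7*u*sqrt(u^2 + 1) + 7)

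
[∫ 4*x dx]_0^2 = 8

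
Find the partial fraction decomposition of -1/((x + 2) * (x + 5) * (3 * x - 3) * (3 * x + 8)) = -9/(154*(3*x + 8)) + 1/(378*(x + 5)) + 1/(54*(x + 2)) - 1/(594*(x - 1))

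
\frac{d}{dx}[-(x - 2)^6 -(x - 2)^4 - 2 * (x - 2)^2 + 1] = -6*x^5 + 60*x^4 - 244*x^3 + 504*x^2 - 532*x + 232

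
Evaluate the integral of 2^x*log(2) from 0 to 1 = 1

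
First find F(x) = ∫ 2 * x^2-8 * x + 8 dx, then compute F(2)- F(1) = 2/3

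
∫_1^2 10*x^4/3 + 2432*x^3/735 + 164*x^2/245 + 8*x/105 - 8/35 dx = 8458/245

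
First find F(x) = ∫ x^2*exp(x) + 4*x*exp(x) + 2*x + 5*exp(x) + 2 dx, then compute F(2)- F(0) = 5 + 11*exp(2)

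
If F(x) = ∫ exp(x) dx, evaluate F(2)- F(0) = -1 + exp(2)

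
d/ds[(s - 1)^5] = 5*s^4 - 20*s^3 + 30*s^2 - 20*s + 5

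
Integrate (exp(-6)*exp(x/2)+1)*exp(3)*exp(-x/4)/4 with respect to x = 2*sinh(x/4 - 3) + C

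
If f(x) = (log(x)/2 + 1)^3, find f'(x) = (3*log(x)^2 + 12*log(x) + 12)/(8*x)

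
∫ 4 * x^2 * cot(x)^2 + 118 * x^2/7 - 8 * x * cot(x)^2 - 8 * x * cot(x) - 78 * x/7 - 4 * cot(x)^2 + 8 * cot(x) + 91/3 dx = (6*x - 5)*(15*x^2 + 7*x + 126)/21 + (-4*x^2 + 8*x + 4)*cot(x) + C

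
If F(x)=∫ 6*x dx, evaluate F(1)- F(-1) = 0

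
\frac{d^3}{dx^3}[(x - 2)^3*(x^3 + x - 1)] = 120*x^3 - 360*x^2 + 312*x - 90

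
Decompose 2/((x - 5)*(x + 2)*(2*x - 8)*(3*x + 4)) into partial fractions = 27/(608*(3*x + 4)) - 1/(84*(x + 2)) - 1/(96*(x - 4)) + 1/(133*(x - 5))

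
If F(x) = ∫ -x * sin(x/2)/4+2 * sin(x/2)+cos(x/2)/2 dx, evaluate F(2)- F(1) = -3*cos(1) + 7*cos(1/2)/2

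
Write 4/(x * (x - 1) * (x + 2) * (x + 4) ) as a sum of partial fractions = -1/(10*(x + 4)) + 1/(3*(x + 2)) + 4/(15*(x - 1)) - 1/(2*x)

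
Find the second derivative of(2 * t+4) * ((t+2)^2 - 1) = 12*t + 24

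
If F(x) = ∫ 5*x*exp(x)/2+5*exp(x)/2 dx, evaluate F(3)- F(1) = -5*E/2 + 15*exp(3)/2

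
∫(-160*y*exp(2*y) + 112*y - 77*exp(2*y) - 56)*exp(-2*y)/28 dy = y*((-80*y - 77)*exp(2*y) - 56)*exp(-2*y)/28 + C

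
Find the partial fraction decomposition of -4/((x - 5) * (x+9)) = 2/(7*(x + 9)) - 2/(7*(x - 5))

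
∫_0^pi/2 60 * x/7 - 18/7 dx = -9*pi/7 + 15*pi^2/14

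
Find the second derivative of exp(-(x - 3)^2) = (4*x^2 - 24*x + 34)*exp(-x^2 + 6*x - 9)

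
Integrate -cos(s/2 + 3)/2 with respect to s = -sin(s/2 + 3) + C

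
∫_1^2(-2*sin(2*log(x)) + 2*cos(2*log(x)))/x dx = -1 + sqrt(2)*cos(-2*log(2) + pi/4)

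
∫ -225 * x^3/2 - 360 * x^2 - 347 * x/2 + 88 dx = -225*x^4/8 - 120*x^3 - 347*x^2/4 + 88*x + C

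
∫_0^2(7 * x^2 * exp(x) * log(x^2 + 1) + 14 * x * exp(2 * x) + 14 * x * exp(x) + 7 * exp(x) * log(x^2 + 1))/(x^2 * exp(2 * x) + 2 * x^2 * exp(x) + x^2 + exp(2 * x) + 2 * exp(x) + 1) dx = 7*exp(2)*log(5)/(1 + exp(2))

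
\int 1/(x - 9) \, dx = log(9 - x) + C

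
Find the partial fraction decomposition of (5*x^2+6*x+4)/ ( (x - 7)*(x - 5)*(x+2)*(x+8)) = -46/(195*(x + 8)) + 2/(63*(x + 2)) - 159/(182*(x - 5)) + 97/(90*(x - 7))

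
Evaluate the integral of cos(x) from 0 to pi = 0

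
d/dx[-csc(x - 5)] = cot(x - 5)*csc(x - 5)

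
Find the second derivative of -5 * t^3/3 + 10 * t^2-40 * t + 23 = 20 - 10*t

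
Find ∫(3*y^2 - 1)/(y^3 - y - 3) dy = log(-y^3 + y + 3) + C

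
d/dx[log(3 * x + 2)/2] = 3/(6*x + 4)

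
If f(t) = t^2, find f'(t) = 2*t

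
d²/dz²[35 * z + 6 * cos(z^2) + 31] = -24*z^2*cos(z^2) - 12*sin(z^2)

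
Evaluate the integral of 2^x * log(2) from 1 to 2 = 2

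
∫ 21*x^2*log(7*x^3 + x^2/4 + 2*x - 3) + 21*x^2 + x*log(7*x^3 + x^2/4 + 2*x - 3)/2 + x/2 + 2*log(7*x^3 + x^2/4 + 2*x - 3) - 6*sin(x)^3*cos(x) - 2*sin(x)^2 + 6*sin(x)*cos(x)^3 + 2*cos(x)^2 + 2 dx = (28*x^3 + x^2 + 8*x - 12)*log(7*x^3 + x^2/4 + 2*x - 3)/4 + sin(2*x) - 3*cos(4*x)/8 + C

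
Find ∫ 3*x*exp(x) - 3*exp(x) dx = 3*(x - 2)*exp(x) + C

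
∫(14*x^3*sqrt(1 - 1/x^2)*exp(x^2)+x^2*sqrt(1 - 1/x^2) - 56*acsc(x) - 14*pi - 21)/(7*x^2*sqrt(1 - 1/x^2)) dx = x/7 + (4*acsc(x) + pi)^2/4 + exp(x^2) + 3*acsc(x) + C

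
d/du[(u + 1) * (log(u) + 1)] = (u*log(u) + 2*u + 1)/u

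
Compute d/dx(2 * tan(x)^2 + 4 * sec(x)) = 4*(1 + 1/cos(x))*sin(x)/cos(x)^2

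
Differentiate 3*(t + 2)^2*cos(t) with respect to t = -3*t^2*sin(t) - 12*t*sin(t) + 6*t*cos(t) - 12*sin(t) + 12*cos(t)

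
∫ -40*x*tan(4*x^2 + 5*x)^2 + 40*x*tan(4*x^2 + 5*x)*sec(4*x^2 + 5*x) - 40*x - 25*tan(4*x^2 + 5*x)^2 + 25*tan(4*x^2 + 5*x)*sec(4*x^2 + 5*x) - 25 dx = -5*tan(x*(4*x + 5)) + 5*sec(x*(4*x + 5)) + C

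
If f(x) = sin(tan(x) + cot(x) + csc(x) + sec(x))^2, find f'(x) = -2*sqrt(2)*(1 + 1/cos(x) + 1/sin(x) + 1/(sin(x)*cos(x)))*sin(1/cos(x) + 1/sin(x) + 1/(sin(x)*cos(x)))*cos(x + pi/4)*cos(1/cos(x) + 1/sin(x) + 1/(sin(x)*cos(x)))/(sin(x)*cos(x))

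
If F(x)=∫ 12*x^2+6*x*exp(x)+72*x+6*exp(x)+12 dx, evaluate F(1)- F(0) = 6*E + 52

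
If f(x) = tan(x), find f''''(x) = 24*tan(x)^5 + 40*tan(x)^3 + 16*tan(x)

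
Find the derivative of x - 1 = 1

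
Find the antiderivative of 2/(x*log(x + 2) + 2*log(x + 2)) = 2*log(log(x + 2)) + C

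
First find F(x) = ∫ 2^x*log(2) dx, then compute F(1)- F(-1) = 3/2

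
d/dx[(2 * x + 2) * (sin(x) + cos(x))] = -2*x*sin(x) + 2*x*cos(x) + 4*cos(x)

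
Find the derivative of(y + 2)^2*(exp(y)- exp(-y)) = (y^2*exp(2*y) + y^2 + 6*y*exp(2*y) + 2*y + 8*exp(2*y))*exp(-y)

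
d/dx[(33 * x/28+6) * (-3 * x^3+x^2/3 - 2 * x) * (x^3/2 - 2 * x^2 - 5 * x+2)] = -99*x^6/8 - 291*x^5/28 + 1845*x^4/7 + 2119*x^3/7 - 198*x^2/7 + 830*x/7 - 24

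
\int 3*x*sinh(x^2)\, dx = 3*cosh(x^2)/2 + C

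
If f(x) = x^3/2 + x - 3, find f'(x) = 3*x^2/2 + 1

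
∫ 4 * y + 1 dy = 2*y^2 + y + C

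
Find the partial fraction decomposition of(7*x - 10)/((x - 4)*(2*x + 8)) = 19/(8*(x + 4)) + 9/(8*(x - 4))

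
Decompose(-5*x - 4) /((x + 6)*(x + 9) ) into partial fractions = -41/(3*(x + 9)) + 26/(3*(x + 6))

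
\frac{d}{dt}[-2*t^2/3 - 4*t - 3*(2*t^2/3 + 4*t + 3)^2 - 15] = -16*t^3/3 - 48*t^2 - 364*t/3 - 76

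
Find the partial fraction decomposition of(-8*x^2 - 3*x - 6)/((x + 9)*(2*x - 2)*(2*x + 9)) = 103/(33*(2*x + 9)) - 209/(60*(x + 9)) - 17/(220*(x - 1))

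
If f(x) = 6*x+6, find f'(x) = 6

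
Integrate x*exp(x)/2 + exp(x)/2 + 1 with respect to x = x*(exp(x) + 2)/2 + C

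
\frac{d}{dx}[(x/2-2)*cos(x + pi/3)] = -x*sin(x + pi/3)/2 + 2*sin(x + pi/3) + cos(x + pi/3)/2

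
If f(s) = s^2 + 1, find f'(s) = 2*s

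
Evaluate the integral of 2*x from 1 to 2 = 3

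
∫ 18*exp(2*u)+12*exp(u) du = (3*exp(u) + 2)^2 + C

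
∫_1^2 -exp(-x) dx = -exp(-1) + exp(-2)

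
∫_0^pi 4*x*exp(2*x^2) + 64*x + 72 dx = -33 + 8*pi + 2*(-4*pi - 4)^2 + exp(2*pi^2)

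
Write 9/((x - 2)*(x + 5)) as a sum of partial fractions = -9/(7*(x + 5)) + 9/(7*(x - 2))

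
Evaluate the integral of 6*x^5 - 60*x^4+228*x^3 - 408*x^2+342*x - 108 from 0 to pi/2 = -27 + (-1 + (-2 + pi/2)^2)^3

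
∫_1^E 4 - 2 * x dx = -15 + (-3 + E/2)*(-2*E - 4)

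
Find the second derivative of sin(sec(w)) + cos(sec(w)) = sqrt(2)*(-sin(w)^2*sin(pi/4 + 1/cos(w))/cos(w) + sin(w)^2*cos(pi/4 + 1/cos(w)) + cos(pi/4 + 1/cos(w)))/cos(w)^3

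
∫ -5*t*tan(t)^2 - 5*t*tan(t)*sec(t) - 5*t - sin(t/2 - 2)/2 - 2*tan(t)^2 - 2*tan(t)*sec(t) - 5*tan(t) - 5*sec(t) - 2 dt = (-5*t - 2)*(tan(t) + sec(t)) + cos(t/2 - 2) + C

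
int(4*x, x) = 2*x^2 + C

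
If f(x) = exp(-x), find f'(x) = -exp(-x)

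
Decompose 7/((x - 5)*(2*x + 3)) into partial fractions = -14/(13*(2*x + 3)) + 7/(13*(x - 5))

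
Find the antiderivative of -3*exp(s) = -3*exp(s) + C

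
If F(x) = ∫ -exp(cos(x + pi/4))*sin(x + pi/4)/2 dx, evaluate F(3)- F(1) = -exp(cos(pi/4 + 1))/2 + exp(cos(pi/4 + 3))/2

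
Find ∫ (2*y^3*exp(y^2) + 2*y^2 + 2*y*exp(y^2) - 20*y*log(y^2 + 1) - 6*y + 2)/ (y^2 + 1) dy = 2*y + exp(y^2) - 5*log(y^2 + 1)^2 - 3*log(y^2 + 1) + C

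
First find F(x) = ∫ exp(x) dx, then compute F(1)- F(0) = -1 + E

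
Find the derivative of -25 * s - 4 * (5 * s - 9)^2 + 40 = 335 - 200*s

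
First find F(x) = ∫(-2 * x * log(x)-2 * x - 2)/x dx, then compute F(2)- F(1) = -6*log(2)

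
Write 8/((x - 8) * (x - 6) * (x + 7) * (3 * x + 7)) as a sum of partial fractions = 108/(5425*(3*x + 7)) - 4/(1365*(x + 7)) - 4/(325*(x - 6)) + 4/(465*(x - 8))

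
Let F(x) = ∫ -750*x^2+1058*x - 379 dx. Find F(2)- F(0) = -642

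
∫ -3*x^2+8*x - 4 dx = -x^3 + 4*x^2 - 4*x + C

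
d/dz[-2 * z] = -2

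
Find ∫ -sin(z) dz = cos(z) + C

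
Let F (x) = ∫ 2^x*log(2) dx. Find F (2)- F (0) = 3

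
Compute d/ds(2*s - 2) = 2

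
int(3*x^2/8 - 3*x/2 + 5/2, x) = x^3/8 - 3*x^2/4 + 5*x/2 + C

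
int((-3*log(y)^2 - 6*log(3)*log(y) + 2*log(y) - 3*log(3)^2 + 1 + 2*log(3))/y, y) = (-log(3*y)^2 + log(3*y) + 1)*log(3*y) + C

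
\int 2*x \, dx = x^2 + C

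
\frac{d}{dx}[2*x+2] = 2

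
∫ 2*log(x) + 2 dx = 2*x*log(x) + C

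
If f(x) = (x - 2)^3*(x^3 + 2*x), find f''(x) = 30*x^4 - 120*x^3 + 168*x^2 - 120*x + 48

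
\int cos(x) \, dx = sin(x) + C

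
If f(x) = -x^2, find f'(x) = -2*x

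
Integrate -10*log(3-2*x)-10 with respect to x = 5*(3 - 2*x)*log(3 - 2*x) + C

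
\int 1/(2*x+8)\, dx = log(x + 4)/2 + C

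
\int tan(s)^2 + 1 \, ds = tan(s) + C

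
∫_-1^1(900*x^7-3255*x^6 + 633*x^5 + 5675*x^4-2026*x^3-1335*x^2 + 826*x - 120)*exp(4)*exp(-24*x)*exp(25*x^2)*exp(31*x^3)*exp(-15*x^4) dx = -7*exp(7) + 21*exp(21)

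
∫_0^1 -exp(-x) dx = -1 + exp(-1)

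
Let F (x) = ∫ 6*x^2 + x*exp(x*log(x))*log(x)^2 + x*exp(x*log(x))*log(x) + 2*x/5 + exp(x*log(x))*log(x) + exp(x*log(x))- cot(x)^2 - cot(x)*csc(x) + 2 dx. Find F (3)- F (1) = cot(3) - csc(1) - cot(1) + csc(3) + 298/5 + 81*log(3)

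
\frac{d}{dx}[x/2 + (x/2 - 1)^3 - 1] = 3*x^2/8 - 3*x/2 + 2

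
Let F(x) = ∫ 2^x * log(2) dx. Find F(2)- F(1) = 2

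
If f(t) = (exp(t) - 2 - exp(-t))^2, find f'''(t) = (8*exp(4*t) - 4*exp(3*t) - 4*exp(t) - 8)*exp(-2*t)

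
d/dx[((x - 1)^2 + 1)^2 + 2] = 4*x^3 - 12*x^2 + 16*x - 8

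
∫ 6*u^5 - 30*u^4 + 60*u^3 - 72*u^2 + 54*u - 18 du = u^6 - 6*u^5 + 15*u^4 - 24*u^3 + 27*u^2 - 18*u + C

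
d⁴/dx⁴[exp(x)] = exp(x)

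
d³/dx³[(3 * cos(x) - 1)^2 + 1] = 6*(12*cos(x) - 1)*sin(x)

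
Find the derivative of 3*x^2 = 6*x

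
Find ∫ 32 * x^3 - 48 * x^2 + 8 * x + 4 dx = 8*x^4 - 16*x^3 + 4*x^2 + 4*x + C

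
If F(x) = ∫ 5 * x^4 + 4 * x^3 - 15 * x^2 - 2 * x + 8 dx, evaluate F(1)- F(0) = 4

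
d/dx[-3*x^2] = -6*x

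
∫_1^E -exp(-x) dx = -exp(-1) + exp(-E)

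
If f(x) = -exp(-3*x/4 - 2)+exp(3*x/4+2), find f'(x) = (3*exp(3*x/2 + 4) + 3)*exp(-3*x/4 - 2)/4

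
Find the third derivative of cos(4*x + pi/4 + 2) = 64*sin(4*x + pi/4 + 2)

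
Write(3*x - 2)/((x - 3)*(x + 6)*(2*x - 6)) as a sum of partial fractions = -10/(81*(x + 6)) + 10/(81*(x - 3)) + 7/(18*(x - 3)^2)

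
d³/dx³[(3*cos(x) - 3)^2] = 18*(4*cos(x) - 1)*sin(x)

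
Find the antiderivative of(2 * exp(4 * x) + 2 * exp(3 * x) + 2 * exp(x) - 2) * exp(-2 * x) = (exp(2*x) + exp(x) - 1)^2*exp(-2*x) + C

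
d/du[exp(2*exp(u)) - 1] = 2*exp(u + 2*exp(u))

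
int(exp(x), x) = exp(x) + C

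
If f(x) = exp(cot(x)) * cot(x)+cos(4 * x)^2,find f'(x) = -exp(cot(x))*cot(x)^3 - exp(cot(x))*cot(x)^2 - exp(cot(x))*cot(x) - exp(cot(x)) - 8*sin(4*x)*cos(4*x)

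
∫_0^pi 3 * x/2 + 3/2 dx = -3/4 + 3*(1 + pi)^2/4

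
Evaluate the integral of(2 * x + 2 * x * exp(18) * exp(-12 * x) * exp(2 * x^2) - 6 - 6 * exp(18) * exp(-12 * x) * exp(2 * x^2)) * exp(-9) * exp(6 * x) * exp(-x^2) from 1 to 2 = -exp(4) - exp(-1) + exp(-4) + E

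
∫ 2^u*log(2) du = 2^u + C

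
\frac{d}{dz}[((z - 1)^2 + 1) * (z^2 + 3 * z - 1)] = 4*z^3 + 3*z^2 - 10*z + 8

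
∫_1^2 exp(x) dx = -E + exp(2)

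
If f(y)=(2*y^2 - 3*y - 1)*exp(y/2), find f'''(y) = y^2*exp(y/2)/4 + 21*y*exp(y/2)/8 + 29*exp(y/2)/8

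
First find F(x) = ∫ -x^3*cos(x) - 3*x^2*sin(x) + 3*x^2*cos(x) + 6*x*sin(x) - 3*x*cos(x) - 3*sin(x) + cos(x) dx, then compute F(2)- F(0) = -sin(2)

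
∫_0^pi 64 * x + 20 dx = -12*pi - 8 + 2*(2 + 4*pi)^2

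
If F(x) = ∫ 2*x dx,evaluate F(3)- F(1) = 8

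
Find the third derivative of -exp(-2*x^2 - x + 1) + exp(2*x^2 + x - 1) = (64*x^3*exp(4*x^2 + 2*x - 2) + 64*x^3 + 48*x^2*exp(4*x^2 + 2*x - 2) + 48*x^2 + 60*x*exp(4*x^2 + 2*x - 2) - 36*x + 13*exp(4*x^2 + 2*x - 2) - 11)*exp(-2*x^2 - x + 1)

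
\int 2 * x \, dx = x^2 + C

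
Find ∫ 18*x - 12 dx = 9*x^2 - 12*x + C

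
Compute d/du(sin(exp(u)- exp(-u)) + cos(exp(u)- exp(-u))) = sqrt(2)*(exp(2*u) + 1)*exp(-u)*cos(exp(u) + pi/4 - exp(-u))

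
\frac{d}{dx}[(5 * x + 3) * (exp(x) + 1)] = 5*x*exp(x) + 8*exp(x) + 5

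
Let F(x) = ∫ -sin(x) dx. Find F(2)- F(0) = -1 + cos(2)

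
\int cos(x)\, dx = sin(x) + C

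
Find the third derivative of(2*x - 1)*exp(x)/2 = x*exp(x) + 5*exp(x)/2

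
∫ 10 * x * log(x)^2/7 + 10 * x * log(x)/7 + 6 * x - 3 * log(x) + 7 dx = x*(5*x*log(x)^2 + 21*x - 21*log(x) + 70)/7 + C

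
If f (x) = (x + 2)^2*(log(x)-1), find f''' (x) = (2*x^2 - 4*x + 8)/x^3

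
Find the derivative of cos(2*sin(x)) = -2*sin(2*sin(x))*cos(x)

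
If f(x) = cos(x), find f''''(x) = cos(x)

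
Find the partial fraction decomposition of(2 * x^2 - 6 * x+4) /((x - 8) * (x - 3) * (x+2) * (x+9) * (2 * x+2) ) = 55/(5712*(x + 9)) - 6/(175*(x + 2)) + 1/(48*(x + 1)) - 1/(600*(x - 3)) + 7/(1275*(x - 8))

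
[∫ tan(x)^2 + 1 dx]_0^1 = tan(1)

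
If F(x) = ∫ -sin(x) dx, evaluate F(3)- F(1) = cos(3) - cos(1)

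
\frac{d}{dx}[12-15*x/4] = -15/4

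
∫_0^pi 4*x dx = 2*pi^2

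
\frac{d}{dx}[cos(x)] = -sin(x)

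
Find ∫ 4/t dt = 4*log(2*t) + C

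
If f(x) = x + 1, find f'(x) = 1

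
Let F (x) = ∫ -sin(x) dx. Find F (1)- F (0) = -1 + cos(1)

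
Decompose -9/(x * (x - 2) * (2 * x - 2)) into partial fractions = 9/(2*(x - 1)) - 9/(4*(x - 2)) - 9/(4*x)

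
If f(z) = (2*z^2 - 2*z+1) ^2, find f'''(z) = 96*z - 48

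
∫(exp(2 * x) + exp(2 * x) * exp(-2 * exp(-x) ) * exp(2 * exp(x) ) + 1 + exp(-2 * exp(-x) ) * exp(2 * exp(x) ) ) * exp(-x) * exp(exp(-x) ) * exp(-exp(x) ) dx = 2*sinh(2*sinh(x)) + C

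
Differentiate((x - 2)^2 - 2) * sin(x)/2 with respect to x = x^2*cos(x)/2 + x*sin(x) - 2*x*cos(x) - 2*sin(x) + cos(x)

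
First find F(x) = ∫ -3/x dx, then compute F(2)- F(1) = -3*log(2)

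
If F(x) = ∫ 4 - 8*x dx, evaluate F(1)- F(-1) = 8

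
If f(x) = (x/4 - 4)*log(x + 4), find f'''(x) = (-x - 44)/(4*x^3 + 48*x^2 + 192*x + 256)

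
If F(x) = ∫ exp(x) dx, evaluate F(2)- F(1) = -E + exp(2)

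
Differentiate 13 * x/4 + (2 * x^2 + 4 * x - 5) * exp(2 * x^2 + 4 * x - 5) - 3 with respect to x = 8*x^3*exp(2*x^2 + 4*x - 5) + 24*x^2*exp(2*x^2 + 4*x - 5) - 16*exp(2*x^2 + 4*x - 5) + 13/4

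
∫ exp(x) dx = exp(x) + C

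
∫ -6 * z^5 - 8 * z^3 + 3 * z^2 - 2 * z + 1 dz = -z^6 - 2*z^4 + z^3 - z^2 + z + C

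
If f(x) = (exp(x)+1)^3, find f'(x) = 3*exp(3*x) + 6*exp(2*x) + 3*exp(x)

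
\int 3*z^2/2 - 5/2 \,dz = z^3/2 - 5*z/2 + C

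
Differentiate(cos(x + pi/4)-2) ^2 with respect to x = 4*sin(x + pi/4) - cos(2*x)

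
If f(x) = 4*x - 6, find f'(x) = 4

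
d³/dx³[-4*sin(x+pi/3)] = 4*cos(x + pi/3)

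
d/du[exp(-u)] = -exp(-u)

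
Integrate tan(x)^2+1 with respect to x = tan(x) + C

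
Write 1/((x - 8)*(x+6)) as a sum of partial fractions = -1/(14*(x + 6)) + 1/(14*(x - 8))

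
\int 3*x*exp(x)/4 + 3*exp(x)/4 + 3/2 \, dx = 3*x*(exp(x) + 2)/4 + C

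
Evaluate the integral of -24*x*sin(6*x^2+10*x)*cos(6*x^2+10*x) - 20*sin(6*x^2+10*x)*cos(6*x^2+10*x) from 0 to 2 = -sin(44)^2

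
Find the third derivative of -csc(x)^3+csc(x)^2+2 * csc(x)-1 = (2 + 8/sin(x) - 39/sin(x)^2 - 24/sin(x)^3 + 60/sin(x)^4)*cos(x)/sin(x)^2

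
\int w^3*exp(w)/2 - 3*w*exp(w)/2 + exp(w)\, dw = (w - 1)^3*exp(w)/2 + C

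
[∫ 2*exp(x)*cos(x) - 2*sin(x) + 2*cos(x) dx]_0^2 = -3 + (2 + exp(2))*(cos(2) + sin(2))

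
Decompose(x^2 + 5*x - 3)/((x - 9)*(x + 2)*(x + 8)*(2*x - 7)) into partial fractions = -214/(2783*(2*x - 7)) - 7/(782*(x + 8)) - 3/(242*(x + 2)) + 123/(2057*(x - 9))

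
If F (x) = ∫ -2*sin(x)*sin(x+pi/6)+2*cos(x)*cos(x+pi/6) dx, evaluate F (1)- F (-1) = sqrt(3)*sin(2)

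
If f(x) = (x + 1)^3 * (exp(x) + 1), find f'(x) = x^3*exp(x) + 6*x^2*exp(x) + 3*x^2 + 9*x*exp(x) + 6*x + 4*exp(x) + 3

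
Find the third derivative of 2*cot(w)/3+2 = -4*cot(w)^4 - 16*cot(w)^2/3 - 4/3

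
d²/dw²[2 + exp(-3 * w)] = 9*exp(-3*w)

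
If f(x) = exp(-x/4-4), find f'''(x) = -exp(-x/4 - 4)/64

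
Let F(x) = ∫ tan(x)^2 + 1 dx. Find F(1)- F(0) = tan(1)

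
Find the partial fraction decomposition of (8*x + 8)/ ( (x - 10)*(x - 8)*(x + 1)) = -4/(x - 8) + 4/(x - 10)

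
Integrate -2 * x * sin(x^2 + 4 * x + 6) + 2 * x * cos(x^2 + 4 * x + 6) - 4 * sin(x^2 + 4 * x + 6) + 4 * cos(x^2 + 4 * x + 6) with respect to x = sin((x + 2)^2 + 2) + cos((x + 2)^2 + 2) + C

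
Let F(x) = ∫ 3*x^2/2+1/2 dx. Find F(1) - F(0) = 1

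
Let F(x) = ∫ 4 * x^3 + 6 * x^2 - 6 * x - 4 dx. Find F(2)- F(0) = 12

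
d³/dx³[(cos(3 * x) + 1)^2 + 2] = 54*sin(3*x) + 108*sin(6*x)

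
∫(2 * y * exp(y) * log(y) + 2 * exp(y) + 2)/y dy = 2*(exp(y) + 1)*log(y) + C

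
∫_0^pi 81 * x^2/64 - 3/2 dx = -3*pi/2 + 27*pi^3/64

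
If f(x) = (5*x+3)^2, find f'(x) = 50*x + 30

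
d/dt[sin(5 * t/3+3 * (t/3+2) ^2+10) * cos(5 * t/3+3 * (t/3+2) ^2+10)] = -2*t*sin(t^2/3 + 17*t/3 + 22)^2/3 + 2*t*cos(t^2/3 + 17*t/3 + 22)^2/3 - 17*sin(t^2/3 + 17*t/3 + 22)^2/3 + 17*cos(t^2/3 + 17*t/3 + 22)^2/3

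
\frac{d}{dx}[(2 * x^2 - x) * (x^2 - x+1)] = 8*x^3 - 9*x^2 + 6*x - 1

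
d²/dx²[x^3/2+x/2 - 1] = 3*x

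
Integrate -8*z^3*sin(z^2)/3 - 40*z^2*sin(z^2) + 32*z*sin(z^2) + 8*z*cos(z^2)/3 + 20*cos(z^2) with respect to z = (4*z^2/3 + 20*z - 16)*cos(z^2) + C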